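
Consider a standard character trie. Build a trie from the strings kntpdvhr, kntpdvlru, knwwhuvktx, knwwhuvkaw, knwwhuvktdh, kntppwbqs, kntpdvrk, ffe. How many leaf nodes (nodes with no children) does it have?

8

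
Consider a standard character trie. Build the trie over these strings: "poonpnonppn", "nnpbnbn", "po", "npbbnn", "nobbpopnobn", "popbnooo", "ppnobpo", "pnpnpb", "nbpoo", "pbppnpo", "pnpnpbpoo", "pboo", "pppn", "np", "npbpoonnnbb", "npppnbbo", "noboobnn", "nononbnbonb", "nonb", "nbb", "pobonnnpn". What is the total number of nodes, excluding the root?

Insert word by word; a character creates a node only if that edge doesn't already exist:
  "poonpnonppn" → 11 new (p, o, o, n, p, n, o, n, p, p, n)
  "nnpbnbn" → 7 new (n, n, p, b, n, b, n)
  "po" → prefix "po" already present; 0 new (none)
  "npbbnn" → prefix "n" already present; 5 new (p, b, b, n, n)
  "nobbpopnobn" → prefix "n" already present; 10 new (o, b, b, p, o, p, n, o, b, n)
  "popbnooo" → prefix "po" already present; 6 new (p, b, n, o, o, o)
  "ppnobpo" → prefix "p" already present; 6 new (p, n, o, b, p, o)
  "pnpnpb" → prefix "p" already present; 5 new (n, p, n, p, b)
  "nbpoo" → prefix "n" already present; 4 new (b, p, o, o)
  "pbppnpo" → prefix "p" already present; 6 new (b, p, p, n, p, o)
  "pnpnpbpoo" → prefix "pnpnpb" already present; 3 new (p, o, o)
  "pboo" → prefix "pb" already present; 2 new (o, o)
  "pppn" → prefix "pp" already present; 2 new (p, n)
  "np" → prefix "np" already present; 0 new (none)
  "npbpoonnnbb" → prefix "npb" already present; 8 new (p, o, o, n, n, n, b, b)
  "npppnbbo" → prefix "np" already present; 6 new (p, p, n, b, b, o)
  "noboobnn" → prefix "nob" already present; 5 new (o, o, b, n, n)
  "nononbnbonb" → prefix "no" already present; 9 new (n, o, n, b, n, b, o, n, b)
  "nonb" → prefix "non" already present; 1 new (b)
  "nbb" → prefix "nb" already present; 1 new (b)
  "pobonnnpn" → prefix "po" already present; 7 new (b, o, n, n, n, p, n)
Total nodes = 11 + 7 + 0 + 5 + 10 + 6 + 6 + 5 + 4 + 6 + 3 + 2 + 2 + 0 + 8 + 6 + 5 + 9 + 1 + 1 + 7 = 104

104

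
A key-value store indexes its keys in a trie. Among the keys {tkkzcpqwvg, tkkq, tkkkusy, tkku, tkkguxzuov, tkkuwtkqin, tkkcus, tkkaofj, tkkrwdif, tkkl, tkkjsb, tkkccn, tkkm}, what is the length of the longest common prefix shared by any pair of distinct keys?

Look for the deepest trie node that still has at least two words in its subtree.
"tkkccn" and "tkkcus" agree on "tkkc" (4 characters) before diverging; nothing deeper is shared.
Longest shared-prefix length: 4

4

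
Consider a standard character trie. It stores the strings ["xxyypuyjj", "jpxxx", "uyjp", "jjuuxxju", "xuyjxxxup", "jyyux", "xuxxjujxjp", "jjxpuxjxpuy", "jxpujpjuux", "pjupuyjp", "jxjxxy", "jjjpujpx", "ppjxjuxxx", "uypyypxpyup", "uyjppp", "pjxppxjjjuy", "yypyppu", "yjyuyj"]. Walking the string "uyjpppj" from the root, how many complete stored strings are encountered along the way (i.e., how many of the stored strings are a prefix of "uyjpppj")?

Walk "uyjpppj" from the root; an end-of-word marker is hit whenever a stored word is a prefix of "uyjpppj".
Prefixes of the query that are stored words: "uyjp", "uyjppp"
Count: 2

2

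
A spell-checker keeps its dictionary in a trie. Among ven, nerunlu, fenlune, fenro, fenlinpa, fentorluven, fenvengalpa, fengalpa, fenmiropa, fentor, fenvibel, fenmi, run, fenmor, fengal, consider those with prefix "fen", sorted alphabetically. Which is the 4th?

DFS of the "fen" subtree visits, in order: "fengal", "fengalpa", "fenlinpa", "fenlune", "fenmi", "fenmiropa", "fenmor", "fenro", "fentor", "fentorluven", "fenvengalpa", "fenvibel"
Position 4: fenlune

fenlune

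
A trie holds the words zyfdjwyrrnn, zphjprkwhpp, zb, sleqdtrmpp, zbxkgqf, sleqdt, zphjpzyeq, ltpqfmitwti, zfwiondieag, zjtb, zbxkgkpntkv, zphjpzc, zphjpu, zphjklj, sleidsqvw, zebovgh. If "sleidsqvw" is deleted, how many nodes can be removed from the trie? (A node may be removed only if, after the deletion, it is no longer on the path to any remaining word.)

A node on "sleidsqvw"'s path can go only if nothing else ends at it or branches off below it.
The suffix "idsqvw" (6 nodes) is used only by "sleidsqvw"; the node for "sle" still has the child "q", so pruning stops there.
Nodes removed: 6

6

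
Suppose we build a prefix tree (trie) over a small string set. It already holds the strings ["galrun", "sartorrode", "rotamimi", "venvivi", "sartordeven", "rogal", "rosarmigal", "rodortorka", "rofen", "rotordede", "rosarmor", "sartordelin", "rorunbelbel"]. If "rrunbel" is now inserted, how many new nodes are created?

6

"r" is already a path in the trie; the remaining "runbel" must be added.
Each of the 6 remaining characters creates one node.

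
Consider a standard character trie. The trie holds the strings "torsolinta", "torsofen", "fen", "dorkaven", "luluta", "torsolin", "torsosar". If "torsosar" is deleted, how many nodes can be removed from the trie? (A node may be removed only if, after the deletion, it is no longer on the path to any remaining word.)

After clearing the end-marker at "torsosar", prune upward until reaching a node still needed by another word.
The suffix "sar" (3 nodes) is used only by "torsosar"; the node for "torso" still has the child "l", so pruning stops there.
Nodes removed: 3

3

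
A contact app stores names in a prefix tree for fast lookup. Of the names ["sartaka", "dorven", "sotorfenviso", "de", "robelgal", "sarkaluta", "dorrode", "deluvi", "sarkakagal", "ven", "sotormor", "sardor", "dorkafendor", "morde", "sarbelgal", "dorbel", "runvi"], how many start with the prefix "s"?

7

Walk to "s"; the words in its subtree are exactly those with that prefix.
Matches: "sarbelgal", "sardor", "sarkakagal", "sarkaluta", "sartaka", "sotorfenviso", "sotormor"
Count: 7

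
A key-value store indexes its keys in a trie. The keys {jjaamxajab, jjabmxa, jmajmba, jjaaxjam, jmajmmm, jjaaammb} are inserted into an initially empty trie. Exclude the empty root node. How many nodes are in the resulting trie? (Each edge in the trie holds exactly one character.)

30

Trace insertions, counting only characters that open a new branch:
  "jjaamxajab" → 10 new (j, j, a, a, m, x, a, j, a, b)
  "jjabmxa" → prefix "jja" already present; 4 new (b, m, x, a)
  "jmajmba" → prefix "j" already present; 6 new (m, a, j, m, b, a)
  "jjaaxjam" → prefix "jjaa" already present; 4 new (x, j, a, m)
  "jmajmmm" → prefix "jmajm" already present; 2 new (m, m)
  "jjaaammb" → prefix "jjaa" already present; 4 new (a, m, m, b)
Total nodes = 10 + 4 + 6 + 4 + 2 + 4 = 30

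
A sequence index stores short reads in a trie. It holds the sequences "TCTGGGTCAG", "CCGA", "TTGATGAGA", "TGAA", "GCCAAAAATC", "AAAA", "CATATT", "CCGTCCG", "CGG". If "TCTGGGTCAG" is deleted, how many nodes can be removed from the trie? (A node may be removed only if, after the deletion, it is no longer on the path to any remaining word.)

9

A node on "TCTGGGTCAG"'s path can go only if nothing else ends at it or branches off below it.
The suffix "CTGGGTCAG" (9 nodes) is used only by "TCTGGGTCAG"; the node for "T" still has the child "T", so pruning stops there.
Nodes removed: 9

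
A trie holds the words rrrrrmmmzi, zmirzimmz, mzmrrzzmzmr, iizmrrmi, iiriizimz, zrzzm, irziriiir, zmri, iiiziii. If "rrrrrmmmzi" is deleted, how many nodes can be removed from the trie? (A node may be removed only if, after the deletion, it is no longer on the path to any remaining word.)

After clearing the end-marker at "rrrrrmmmzi", prune upward until reaching a node still needed by another word.
No other word shares any prefix with "rrrrrmmmzi", so all 10 of its nodes go.
Nodes removed: 10

10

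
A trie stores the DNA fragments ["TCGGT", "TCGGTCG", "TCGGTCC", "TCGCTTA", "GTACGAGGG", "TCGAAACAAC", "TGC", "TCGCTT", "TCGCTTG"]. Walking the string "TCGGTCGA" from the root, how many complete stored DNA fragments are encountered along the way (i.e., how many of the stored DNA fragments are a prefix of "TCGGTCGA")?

Traverse "TCGGTCGA" character by character; count nodes along the way that are marked as word ends.
Prefixes of the query that are stored words: "TCGGT", "TCGGTCG"
Count: 2

2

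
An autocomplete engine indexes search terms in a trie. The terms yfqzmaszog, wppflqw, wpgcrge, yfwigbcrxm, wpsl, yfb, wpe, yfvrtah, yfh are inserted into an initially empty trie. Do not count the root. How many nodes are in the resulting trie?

40

Trie structure (* marks end of a word):
(root)
├─ w
│  └─ p
│     ├─ e *
│     ├─ g
│     │  └─ c
│     │     └─ r
│     │        └─ g
│     │           └─ e *
│     ├─ p
│     │  └─ f
│     │     └─ l
│     │        └─ q
│     │           └─ w *
│     └─ s
│        └─ l *
└─ y
   └─ f
      ├─ b *
      ├─ h *
      ├─ q
      │  └─ z
      │     └─ m
      │        └─ a
      │           └─ s
      │              └─ z
      │                 └─ o
      │                    └─ g *
      ├─ v
      │  └─ r
      │     └─ t
      │        └─ a
      │           └─ h *
      └─ w
         └─ i
            └─ g
               └─ b
                  └─ c
                     └─ r
                        └─ x
                           └─ m *
Counting every labelled node above: 40.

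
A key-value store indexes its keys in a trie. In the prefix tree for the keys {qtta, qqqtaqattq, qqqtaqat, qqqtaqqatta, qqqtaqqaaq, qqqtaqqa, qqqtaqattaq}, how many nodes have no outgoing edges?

A leaf is a node with no children — equivalently, the end of a word that is not a proper prefix of any other stored word.
Those words: "qqqtaqattaq", "qqqtaqattq", "qqqtaqqaaq", "qqqtaqqatta", "qtta"
Leaf count: 5

5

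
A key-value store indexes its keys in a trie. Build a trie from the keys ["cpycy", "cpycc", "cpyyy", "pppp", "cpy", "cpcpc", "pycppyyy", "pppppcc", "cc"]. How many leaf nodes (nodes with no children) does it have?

A leaf is a node with no children — equivalently, the end of a word that is not a proper prefix of any other stored word.
Those words: "cc", "cpcpc", "cpycc", "cpycy", "cpyyy", "pppppcc", "pycppyyy"
Leaf count: 7

7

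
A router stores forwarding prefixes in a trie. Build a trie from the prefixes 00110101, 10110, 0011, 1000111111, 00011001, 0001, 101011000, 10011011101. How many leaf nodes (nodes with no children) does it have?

6

A leaf is a node with no children — equivalently, the end of a word that is not a proper prefix of any other stored word.
Those words: "00011001", "00110101", "1000111111", "10011011101", "101011000", "10110"
Leaf count: 6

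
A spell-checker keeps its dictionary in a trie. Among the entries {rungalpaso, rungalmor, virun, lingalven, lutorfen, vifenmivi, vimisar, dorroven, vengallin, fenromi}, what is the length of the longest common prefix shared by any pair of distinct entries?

Look for the deepest trie node that still has at least two words in its subtree.
"rungalmor" and "rungalpaso" agree on "rungal" (6 characters) before diverging; nothing deeper is shared.
Longest shared-prefix length: 6

6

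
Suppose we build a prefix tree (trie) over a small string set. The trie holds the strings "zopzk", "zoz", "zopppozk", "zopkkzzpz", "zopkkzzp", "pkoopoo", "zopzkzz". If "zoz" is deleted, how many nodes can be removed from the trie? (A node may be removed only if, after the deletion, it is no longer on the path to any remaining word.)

1

Walk "zoz" from the leaf back toward the root, removing each node that no remaining word uses.
The suffix "z" (1 node) is used only by "zoz"; the node for "zo" still has the child "p", so pruning stops there.
Nodes removed: 1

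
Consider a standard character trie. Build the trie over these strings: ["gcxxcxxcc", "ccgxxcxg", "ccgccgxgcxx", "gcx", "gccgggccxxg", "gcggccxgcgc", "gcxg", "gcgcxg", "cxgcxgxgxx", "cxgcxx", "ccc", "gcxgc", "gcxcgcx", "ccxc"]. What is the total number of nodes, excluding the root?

65

For each word, the new-node count is its length minus the longest prefix already in the trie:
  "gcxxcxxcc" → 9 new (g, c, x, x, c, x, x, c, c)
  "ccgxxcxg" → 8 new (c, c, g, x, x, c, x, g)
  "ccgccgxgcxx" → prefix "ccg" already present; 8 new (c, c, g, x, g, c, x, x)
  "gcx" → prefix "gcx" already present; 0 new (none)
  "gccgggccxxg" → prefix "gc" already present; 9 new (c, g, g, g, c, c, x, x, g)
  "gcggccxgcgc" → prefix "gc" already present; 9 new (g, g, c, c, x, g, c, g, c)
  "gcxg" → prefix "gcx" already present; 1 new (g)
  "gcgcxg" → prefix "gcg" already present; 3 new (c, x, g)
  "cxgcxgxgxx" → prefix "c" already present; 9 new (x, g, c, x, g, x, g, x, x)
  "cxgcxx" → prefix "cxgcx" already present; 1 new (x)
  "ccc" → prefix "cc" already present; 1 new (c)
  "gcxgc" → prefix "gcxg" already present; 1 new (c)
  "gcxcgcx" → prefix "gcx" already present; 4 new (c, g, c, x)
  "ccxc" → prefix "cc" already present; 2 new (x, c)
Total nodes = 9 + 8 + 8 + 0 + 9 + 9 + 1 + 3 + 9 + 1 + 1 + 1 + 4 + 2 = 65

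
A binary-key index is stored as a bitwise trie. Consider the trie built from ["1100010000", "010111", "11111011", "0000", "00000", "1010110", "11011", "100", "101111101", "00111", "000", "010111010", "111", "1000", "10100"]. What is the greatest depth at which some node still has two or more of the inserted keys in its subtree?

Equivalently: take the maximum, over all pairs, of their longest common prefix length.
"010111" and "010111010" agree on "010111" (6 characters) before diverging; nothing deeper is shared.
Longest shared-prefix length: 6

6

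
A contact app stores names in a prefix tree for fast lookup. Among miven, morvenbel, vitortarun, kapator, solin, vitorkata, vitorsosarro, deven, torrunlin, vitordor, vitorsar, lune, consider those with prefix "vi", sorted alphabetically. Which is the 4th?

vitorsosarro

Filter for "vi…" and sort: "vitordor", "vitorkata", "vitorsar", "vitorsosarro", "vitortarun"
Position 4: vitorsosarro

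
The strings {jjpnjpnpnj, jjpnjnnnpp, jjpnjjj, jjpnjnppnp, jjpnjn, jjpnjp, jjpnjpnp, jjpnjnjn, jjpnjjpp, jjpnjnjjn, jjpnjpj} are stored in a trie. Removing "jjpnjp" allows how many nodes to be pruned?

A node on "jjpnjp"'s path can go only if nothing else ends at it or branches off below it.
Every node on "jjpnjp" is still needed (e.g. by "jjpnjpnpnj"), so nothing is freed.
Nodes removed: 0

0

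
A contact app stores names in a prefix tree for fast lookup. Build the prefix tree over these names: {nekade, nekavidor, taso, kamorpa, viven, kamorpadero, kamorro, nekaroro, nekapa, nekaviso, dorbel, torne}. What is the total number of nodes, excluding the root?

Insert word by word; a character creates a node only if that edge doesn't already exist:
  "nekade" → 6 new (n, e, k, a, d, e)
  "nekavidor" → prefix "neka" already present; 5 new (v, i, d, o, r)
  "taso" → 4 new (t, a, s, o)
  "kamorpa" → 7 new (k, a, m, o, r, p, a)
  "viven" → 5 new (v, i, v, e, n)
  "kamorpadero" → prefix "kamorpa" already present; 4 new (d, e, r, o)
  "kamorro" → prefix "kamor" already present; 2 new (r, o)
  "nekaroro" → prefix "neka" already present; 4 new (r, o, r, o)
  "nekapa" → prefix "neka" already present; 2 new (p, a)
  "nekaviso" → prefix "nekavi" already present; 2 new (s, o)
  "dorbel" → 6 new (d, o, r, b, e, l)
  "torne" → prefix "t" already present; 4 new (o, r, n, e)
Total nodes = 6 + 5 + 4 + 7 + 5 + 4 + 2 + 4 + 2 + 2 + 6 + 4 = 51

51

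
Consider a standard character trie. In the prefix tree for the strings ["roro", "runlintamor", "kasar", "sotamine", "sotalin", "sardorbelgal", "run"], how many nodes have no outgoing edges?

A leaf is a node with no children — equivalently, the end of a word that is not a proper prefix of any other stored word.
Those words: "kasar", "roro", "runlintamor", "sardorbelgal", "sotalin", "sotamine"
Leaf count: 6

6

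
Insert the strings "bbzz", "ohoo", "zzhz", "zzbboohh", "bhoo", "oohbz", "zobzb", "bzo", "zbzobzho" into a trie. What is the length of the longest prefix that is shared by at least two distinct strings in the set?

Equivalently: take the maximum, over all pairs, of their longest common prefix length.
"zzbboohh" and "zzhz" agree on "zz" (2 characters) before diverging; nothing deeper is shared.
Longest shared-prefix length: 2

2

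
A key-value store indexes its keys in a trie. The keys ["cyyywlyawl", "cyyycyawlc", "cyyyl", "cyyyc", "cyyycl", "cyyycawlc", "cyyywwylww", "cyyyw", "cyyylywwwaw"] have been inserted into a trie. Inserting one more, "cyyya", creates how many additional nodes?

1

The longest prefix of "cyyya" already in the trie is "cyyy" (length 4).
So 5 − 4 = 1 new nodes.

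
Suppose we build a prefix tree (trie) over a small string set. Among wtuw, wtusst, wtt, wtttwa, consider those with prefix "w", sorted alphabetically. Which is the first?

Words with prefix "w", in lexicographic order: "wtt", "wtttwa", "wtusst", "wtuw"
The 1st is wtt.

wtt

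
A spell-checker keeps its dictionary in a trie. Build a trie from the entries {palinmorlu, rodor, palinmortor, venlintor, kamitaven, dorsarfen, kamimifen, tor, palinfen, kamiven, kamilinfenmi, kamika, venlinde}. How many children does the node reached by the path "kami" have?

5

The children of the "kami" node are the distinct next characters among strings starting with "kami".
Distinct next characters after "kami": k, l, m, t, v.
That node has 5 child edges.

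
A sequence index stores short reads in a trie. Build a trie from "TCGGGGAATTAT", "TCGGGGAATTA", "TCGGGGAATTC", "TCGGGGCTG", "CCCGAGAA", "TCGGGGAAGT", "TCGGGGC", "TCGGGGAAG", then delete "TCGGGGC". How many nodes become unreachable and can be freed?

0

After clearing the end-marker at "TCGGGGC", prune upward until reaching a node still needed by another word.
Every node on "TCGGGGC" is still needed (e.g. by "TCGGGGCTG"), so nothing is freed.
Nodes removed: 0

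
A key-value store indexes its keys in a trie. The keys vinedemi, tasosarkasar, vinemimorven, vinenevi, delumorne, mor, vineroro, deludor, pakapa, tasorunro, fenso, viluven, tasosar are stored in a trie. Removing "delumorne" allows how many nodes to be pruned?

Walk "delumorne" from the leaf back toward the root, removing each node that no remaining word uses.
The suffix "morne" (5 nodes) is used only by "delumorne"; the node for "delu" still has the child "d", so pruning stops there.
Nodes removed: 5

5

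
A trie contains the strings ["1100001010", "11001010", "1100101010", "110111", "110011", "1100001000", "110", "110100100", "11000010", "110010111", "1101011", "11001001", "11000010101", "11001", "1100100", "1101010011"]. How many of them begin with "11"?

Walk to "11"; the words in its subtree are exactly those with that prefix.
Words under "11": 110, 11000010, 1100001000, 1100001010, 11000010101, 11001, 1100100, 11001001, 11001010, 1100101010, 110010111, 110011, 110100100, 1101010011, 1101011, 110111
Count: 16

16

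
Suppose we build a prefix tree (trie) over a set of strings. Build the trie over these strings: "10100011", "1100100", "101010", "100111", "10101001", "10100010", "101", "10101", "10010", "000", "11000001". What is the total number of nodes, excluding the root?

31

For each word, the new-node count is its length minus the longest prefix already in the trie:
  "10100011" → 8 new (1, 0, 1, 0, 0, 0, 1, 1)
  "1100100" → prefix "1" already present; 6 new (1, 0, 0, 1, 0, 0)
  "101010" → prefix "1010" already present; 2 new (1, 0)
  "100111" → prefix "10" already present; 4 new (0, 1, 1, 1)
  "10101001" → prefix "101010" already present; 2 new (0, 1)
  "10100010" → prefix "1010001" already present; 1 new (0)
  "101" → prefix "101" already present; 0 new (none)
  "10101" → prefix "10101" already present; 0 new (none)
  "10010" → prefix "1001" already present; 1 new (0)
  "000" → 3 new (0, 0, 0)
  "11000001" → prefix "1100" already present; 4 new (0, 0, 0, 1)
Total nodes = 8 + 6 + 2 + 4 + 2 + 1 + 0 + 0 + 1 + 3 + 4 = 31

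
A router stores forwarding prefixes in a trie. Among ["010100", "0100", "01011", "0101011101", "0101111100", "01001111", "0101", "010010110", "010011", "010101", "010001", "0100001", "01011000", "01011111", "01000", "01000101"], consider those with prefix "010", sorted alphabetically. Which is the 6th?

Filter for "010…" and sort: "0100", "01000", "0100001", "010001", "01000101", "010010110", "010011", "01001111", "0101", "010100", "010101", "0101011101", "01011", "01011000", "01011111", "0101111100"
Position 6: 010010110

010010110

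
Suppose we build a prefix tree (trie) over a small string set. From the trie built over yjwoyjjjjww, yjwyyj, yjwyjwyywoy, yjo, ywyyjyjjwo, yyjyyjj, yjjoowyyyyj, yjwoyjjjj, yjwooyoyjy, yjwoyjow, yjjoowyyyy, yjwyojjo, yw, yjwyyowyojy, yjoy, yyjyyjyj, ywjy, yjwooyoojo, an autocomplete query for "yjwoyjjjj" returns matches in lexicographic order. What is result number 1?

yjwoyjjjj

Filter for "yjwoyjjjj…" and sort: "yjwoyjjjj", "yjwoyjjjjww"
Position 1: yjwoyjjjj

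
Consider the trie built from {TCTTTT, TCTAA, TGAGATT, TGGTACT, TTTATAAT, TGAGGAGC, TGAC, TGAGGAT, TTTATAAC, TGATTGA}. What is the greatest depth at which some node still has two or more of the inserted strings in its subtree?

7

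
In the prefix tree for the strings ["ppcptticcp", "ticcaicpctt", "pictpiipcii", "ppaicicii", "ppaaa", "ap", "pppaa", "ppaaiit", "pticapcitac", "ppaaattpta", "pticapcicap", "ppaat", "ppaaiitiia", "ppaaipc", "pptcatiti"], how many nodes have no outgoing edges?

Leaves are exactly the stored words that no other stored word extends.
Those words: "ap", "pictpiipcii", "ppaaattpta", "ppaaiitiia", "ppaaipc", "ppaat", "ppaicicii", "ppcptticcp", "pppaa", "pptcatiti", "pticapcicap", "pticapcitac", "ticcaicpctt"
Leaf count: 13

13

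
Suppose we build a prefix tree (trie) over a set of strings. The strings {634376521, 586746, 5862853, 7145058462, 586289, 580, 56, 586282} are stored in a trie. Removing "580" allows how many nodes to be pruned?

1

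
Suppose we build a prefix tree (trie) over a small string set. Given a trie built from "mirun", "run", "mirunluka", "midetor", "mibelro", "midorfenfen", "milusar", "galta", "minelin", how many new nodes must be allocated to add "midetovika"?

4

The longest prefix of "midetovika" already in the trie is "mideto" (length 6).
New nodes needed: |"midetovika"| − 6 = 10 − 6 = 4.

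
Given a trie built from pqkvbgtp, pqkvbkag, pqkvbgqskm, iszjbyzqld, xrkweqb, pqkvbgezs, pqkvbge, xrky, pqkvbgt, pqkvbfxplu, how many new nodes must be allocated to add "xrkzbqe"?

4

The longest prefix of "xrkzbqe" already in the trie is "xrk" (length 3).
New nodes needed: |"xrkzbqe"| − 3 = 7 − 3 = 4.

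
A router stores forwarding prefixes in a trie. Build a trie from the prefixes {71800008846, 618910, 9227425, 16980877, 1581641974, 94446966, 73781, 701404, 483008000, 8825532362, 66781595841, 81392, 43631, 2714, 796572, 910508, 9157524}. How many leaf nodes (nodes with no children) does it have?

17

A leaf is a node with no children — equivalently, the end of a word that is not a proper prefix of any other stored word.
Those words: "1581641974", "16980877", "2714", "43631", "483008000", "618910", "66781595841", "701404", "71800008846", "73781", "796572", "81392", "8825532362", "910508", "9157524", "9227425", "94446966"
Leaf count: 17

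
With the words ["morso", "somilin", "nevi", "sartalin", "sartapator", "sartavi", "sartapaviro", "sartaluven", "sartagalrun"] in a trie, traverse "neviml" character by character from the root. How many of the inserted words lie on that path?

1

Walk "neviml" from the root; an end-of-word marker is hit whenever a stored word is a prefix of "neviml".
Prefixes of the query that are stored words: "nevi"
Count: 1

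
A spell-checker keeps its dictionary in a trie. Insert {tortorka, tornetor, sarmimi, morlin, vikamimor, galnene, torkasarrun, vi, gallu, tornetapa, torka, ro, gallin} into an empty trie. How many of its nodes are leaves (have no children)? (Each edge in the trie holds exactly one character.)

11

Leaves are exactly the stored words that no other stored word extends.
Those words: "gallin", "gallu", "galnene", "morlin", "ro", "sarmimi", "torkasarrun", "tornetapa", "tornetor", "tortorka", "vikamimor"
Leaf count: 11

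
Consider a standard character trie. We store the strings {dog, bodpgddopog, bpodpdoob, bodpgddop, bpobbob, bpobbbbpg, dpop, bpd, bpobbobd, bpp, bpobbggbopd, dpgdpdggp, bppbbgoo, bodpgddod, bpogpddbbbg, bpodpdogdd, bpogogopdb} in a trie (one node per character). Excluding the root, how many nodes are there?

Insert word by word; a character creates a node only if that edge doesn't already exist:
  "dog" → 3 new (d, o, g)
  "bodpgddopog" → 11 new (b, o, d, p, g, d, d, o, p, o, g)
  "bpodpdoob" → prefix "b" already present; 8 new (p, o, d, p, d, o, o, b)
  "bodpgddop" → prefix "bodpgddop" already present; 0 new (none)
  "bpobbob" → prefix "bpo" already present; 4 new (b, b, o, b)
  "bpobbbbpg" → prefix "bpobb" already present; 4 new (b, b, p, g)
  "dpop" → prefix "d" already present; 3 new (p, o, p)
  "bpd" → prefix "bp" already present; 1 new (d)
  "bpobbobd" → prefix "bpobbob" already present; 1 new (d)
  "bpp" → prefix "bp" already present; 1 new (p)
  "bpobbggbopd" → prefix "bpobb" already present; 6 new (g, g, b, o, p, d)
  "dpgdpdggp" → prefix "dp" already present; 7 new (g, d, p, d, g, g, p)
  "bppbbgoo" → prefix "bpp" already present; 5 new (b, b, g, o, o)
  "bodpgddod" → prefix "bodpgddo" already present; 1 new (d)
  "bpogpddbbbg" → prefix "bpo" already present; 8 new (g, p, d, d, b, b, b, g)
  "bpodpdogdd" → prefix "bpodpdo" already present; 3 new (g, d, d)
  "bpogogopdb" → prefix "bpog" already present; 6 new (o, g, o, p, d, b)
Total nodes = 3 + 11 + 8 + 0 + 4 + 4 + 3 + 1 + 1 + 1 + 6 + 7 + 5 + 1 + 8 + 3 + 6 = 72

72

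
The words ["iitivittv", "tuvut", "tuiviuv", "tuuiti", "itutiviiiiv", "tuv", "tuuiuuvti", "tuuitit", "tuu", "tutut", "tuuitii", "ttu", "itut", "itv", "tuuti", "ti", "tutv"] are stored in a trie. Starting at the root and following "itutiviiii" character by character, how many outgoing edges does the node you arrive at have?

Follow the path "itutiviiii" to its node, then look at its outgoing edges.
Characters that immediately follow "itutiviiii" among the stored strings: {v}.
That node has 1 child edge.

1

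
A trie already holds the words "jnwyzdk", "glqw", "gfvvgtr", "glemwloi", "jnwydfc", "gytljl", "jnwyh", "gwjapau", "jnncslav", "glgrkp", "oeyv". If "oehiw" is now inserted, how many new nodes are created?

Walking "oehiw" from the root, the first 2 characters ("oe") follow existing edges; "h" is the first miss.
New nodes needed: |"oehiw"| − 2 = 5 − 2 = 3.

3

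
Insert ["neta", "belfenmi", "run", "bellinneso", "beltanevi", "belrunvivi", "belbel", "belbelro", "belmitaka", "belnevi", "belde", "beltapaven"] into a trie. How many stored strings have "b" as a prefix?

10

Walk to "b"; the words in its subtree are exactly those with that prefix.
Words under "b": belbel, belbelro, belde, belfenmi, bellinneso, belmitaka, belnevi, belrunvivi, beltanevi, beltapaven
Count: 10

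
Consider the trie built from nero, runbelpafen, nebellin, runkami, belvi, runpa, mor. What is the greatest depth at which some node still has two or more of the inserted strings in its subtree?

3

Look for the deepest trie node that still has at least two words in its subtree.
e.g. "runbelpafen" and "runkami" share the prefix "run" of length 3; no pair shares a longer one.
Longest shared-prefix length: 3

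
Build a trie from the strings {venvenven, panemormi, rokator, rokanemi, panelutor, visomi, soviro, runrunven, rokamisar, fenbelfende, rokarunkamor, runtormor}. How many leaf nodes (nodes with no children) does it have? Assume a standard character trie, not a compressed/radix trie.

A leaf is a node with no children — equivalently, the end of a word that is not a proper prefix of any other stored word.
Those words: "fenbelfende", "panelutor", "panemormi", "rokamisar", "rokanemi", "rokarunkamor", "rokator", "runrunven", "runtormor", "soviro", "venvenven", "visomi"
Leaf count: 12

12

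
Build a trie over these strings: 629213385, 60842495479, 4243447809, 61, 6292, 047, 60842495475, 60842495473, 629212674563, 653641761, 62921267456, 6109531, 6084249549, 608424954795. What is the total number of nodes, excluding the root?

Insert word by word; a character creates a node only if that edge doesn't already exist:
  "629213385" → 9 new (6, 2, 9, 2, 1, 3, 3, 8, 5)
  "60842495479" → prefix "6" already present; 10 new (0, 8, 4, 2, 4, 9, 5, 4, 7, 9)
  "4243447809" → 10 new (4, 2, 4, 3, 4, 4, 7, 8, 0, 9)
  "61" → prefix "6" already present; 1 new (1)
  "6292" → prefix "6292" already present; 0 new (none)
  "047" → 3 new (0, 4, 7)
  "60842495475" → prefix "6084249547" already present; 1 new (5)
  "60842495473" → prefix "6084249547" already present; 1 new (3)
  "629212674563" → prefix "62921" already present; 7 new (2, 6, 7, 4, 5, 6, 3)
  "653641761" → prefix "6" already present; 8 new (5, 3, 6, 4, 1, 7, 6, 1)
  "62921267456" → prefix "62921267456" already present; 0 new (none)
  "6109531" → prefix "61" already present; 5 new (0, 9, 5, 3, 1)
  "6084249549" → prefix "608424954" already present; 1 new (9)
  "608424954795" → prefix "60842495479" already present; 1 new (5)
Total nodes = 9 + 10 + 10 + 1 + 0 + 3 + 1 + 1 + 7 + 8 + 0 + 5 + 1 + 1 = 57

57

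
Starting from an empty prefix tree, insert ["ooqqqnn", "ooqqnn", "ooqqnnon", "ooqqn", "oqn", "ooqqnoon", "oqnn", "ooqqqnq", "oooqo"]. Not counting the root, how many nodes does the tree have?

For each word, the new-node count is its length minus the longest prefix already in the trie:
  "ooqqqnn" → 7 new (o, o, q, q, q, n, n)
  "ooqqnn" → prefix "ooqq" already present; 2 new (n, n)
  "ooqqnnon" → prefix "ooqqnn" already present; 2 new (o, n)
  "ooqqn" → prefix "ooqqn" already present; 0 new (none)
  "oqn" → prefix "o" already present; 2 new (q, n)
  "ooqqnoon" → prefix "ooqqn" already present; 3 new (o, o, n)
  "oqnn" → prefix "oqn" already present; 1 new (n)
  "ooqqqnq" → prefix "ooqqqn" already present; 1 new (q)
  "oooqo" → prefix "oo" already present; 3 new (o, q, o)
Total nodes = 7 + 2 + 2 + 0 + 2 + 3 + 1 + 1 + 3 = 21

21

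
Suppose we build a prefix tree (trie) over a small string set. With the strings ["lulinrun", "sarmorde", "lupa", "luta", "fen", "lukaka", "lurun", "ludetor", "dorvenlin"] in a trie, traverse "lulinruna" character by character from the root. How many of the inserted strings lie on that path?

1

Check each prefix of "lulinruna" against the stored set — each match is an end-marker on the path.
Prefixes of the query that are stored words: "lulinrun"
Count: 1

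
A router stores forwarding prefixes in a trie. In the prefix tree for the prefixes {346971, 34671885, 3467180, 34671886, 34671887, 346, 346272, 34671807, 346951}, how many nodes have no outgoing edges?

7

A leaf is a node with no children — equivalently, the end of a word that is not a proper prefix of any other stored word.
Those words: "346272", "34671807", "34671885", "34671886", "34671887", "346951", "346971"
Leaf count: 7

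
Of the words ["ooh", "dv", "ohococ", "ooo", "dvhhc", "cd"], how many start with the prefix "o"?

3

Filter for entries beginning with "o":
Matches: "ohococ", "ooh", "ooo"
Count: 3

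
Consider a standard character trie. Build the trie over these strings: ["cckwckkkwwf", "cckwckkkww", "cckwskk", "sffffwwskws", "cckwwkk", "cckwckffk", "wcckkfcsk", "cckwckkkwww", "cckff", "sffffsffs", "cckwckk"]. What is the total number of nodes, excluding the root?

Insert word by word; a character creates a node only if that edge doesn't already exist:
  "cckwckkkwwf" → 11 new (c, c, k, w, c, k, k, k, w, w, f)
  "cckwckkkww" → prefix "cckwckkkww" already present; 0 new (none)
  "cckwskk" → prefix "cckw" already present; 3 new (s, k, k)
  "sffffwwskws" → 11 new (s, f, f, f, f, w, w, s, k, w, s)
  "cckwwkk" → prefix "cckw" already present; 3 new (w, k, k)
  "cckwckffk" → prefix "cckwck" already present; 3 new (f, f, k)
  "wcckkfcsk" → 9 new (w, c, c, k, k, f, c, s, k)
  "cckwckkkwww" → prefix "cckwckkkww" already present; 1 new (w)
  "cckff" → prefix "cck" already present; 2 new (f, f)
  "sffffsffs" → prefix "sffff" already present; 4 new (s, f, f, s)
  "cckwckk" → prefix "cckwckk" already present; 0 new (none)
Total nodes = 11 + 0 + 3 + 11 + 3 + 3 + 9 + 1 + 2 + 4 + 0 = 47

47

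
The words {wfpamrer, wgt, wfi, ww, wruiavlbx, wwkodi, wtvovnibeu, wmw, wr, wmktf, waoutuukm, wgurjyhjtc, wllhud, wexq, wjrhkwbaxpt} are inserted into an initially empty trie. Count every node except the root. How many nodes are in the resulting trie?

Count nodes per top-level branch (shared prefixes stored once):
  'w'-branch (waoutuukm, wexq, wfi, wfpamrer, wgt, wgurjyhjtc, wjrhkwbaxpt, wllhud, wmktf, wmw, wr, wruiavlbx, wtvovnibeu, ww, wwkodi): 72 nodes
Sum: 72

72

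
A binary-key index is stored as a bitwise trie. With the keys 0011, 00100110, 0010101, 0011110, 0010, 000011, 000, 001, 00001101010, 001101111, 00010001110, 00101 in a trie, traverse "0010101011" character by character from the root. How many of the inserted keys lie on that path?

4

Walk "0010101011" from the root; an end-of-word marker is hit whenever a stored word is a prefix of "0010101011".
Prefixes of the query that are stored words: "001", "0010", "00101", "0010101"
Count: 4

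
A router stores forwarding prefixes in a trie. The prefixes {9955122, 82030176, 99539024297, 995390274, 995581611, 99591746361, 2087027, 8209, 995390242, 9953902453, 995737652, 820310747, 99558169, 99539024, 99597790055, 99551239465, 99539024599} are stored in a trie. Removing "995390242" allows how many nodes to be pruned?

0

Walk "995390242" from the leaf back toward the root, removing each node that no remaining word uses.
Every node on "995390242" is still needed (e.g. by "99539024297"), so nothing is freed.
Nodes removed: 0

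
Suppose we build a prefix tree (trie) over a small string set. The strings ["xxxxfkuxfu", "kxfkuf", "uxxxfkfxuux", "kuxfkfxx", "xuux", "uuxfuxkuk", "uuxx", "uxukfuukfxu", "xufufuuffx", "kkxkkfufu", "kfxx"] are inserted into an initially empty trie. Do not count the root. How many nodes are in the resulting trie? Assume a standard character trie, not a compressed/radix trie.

74

For each word, the new-node count is its length minus the longest prefix already in the trie:
  "xxxxfkuxfu" → 10 new (x, x, x, x, f, k, u, x, f, u)
  "kxfkuf" → 6 new (k, x, f, k, u, f)
  "uxxxfkfxuux" → 11 new (u, x, x, x, f, k, f, x, u, u, x)
  "kuxfkfxx" → prefix "k" already present; 7 new (u, x, f, k, f, x, x)
  "xuux" → prefix "x" already present; 3 new (u, u, x)
  "uuxfuxkuk" → prefix "u" already present; 8 new (u, x, f, u, x, k, u, k)
  "uuxx" → prefix "uux" already present; 1 new (x)
  "uxukfuukfxu" → prefix "ux" already present; 9 new (u, k, f, u, u, k, f, x, u)
  "xufufuuffx" → prefix "xu" already present; 8 new (f, u, f, u, u, f, f, x)
  "kkxkkfufu" → prefix "k" already present; 8 new (k, x, k, k, f, u, f, u)
  "kfxx" → prefix "k" already present; 3 new (f, x, x)
Total nodes = 10 + 6 + 11 + 7 + 3 + 8 + 1 + 9 + 8 + 8 + 3 = 74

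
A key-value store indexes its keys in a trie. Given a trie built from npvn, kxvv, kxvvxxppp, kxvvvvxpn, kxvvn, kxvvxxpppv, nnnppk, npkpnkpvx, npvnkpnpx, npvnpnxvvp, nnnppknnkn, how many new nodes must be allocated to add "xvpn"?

4

No existing word starts with "x", so every character of "xvpn" needs a new node.
4 − 0 = 4 new nodes.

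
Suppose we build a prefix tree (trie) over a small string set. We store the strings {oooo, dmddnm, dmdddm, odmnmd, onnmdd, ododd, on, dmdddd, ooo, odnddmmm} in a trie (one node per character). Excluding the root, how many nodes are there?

Insert word by word; a character creates a node only if that edge doesn't already exist:
  "oooo" → 4 new (o, o, o, o)
  "dmddnm" → 6 new (d, m, d, d, n, m)
  "dmdddm" → prefix "dmdd" already present; 2 new (d, m)
  "odmnmd" → prefix "o" already present; 5 new (d, m, n, m, d)
  "onnmdd" → prefix "o" already present; 5 new (n, n, m, d, d)
  "ododd" → prefix "od" already present; 3 new (o, d, d)
  "on" → prefix "on" already present; 0 new (none)
  "dmdddd" → prefix "dmddd" already present; 1 new (d)
  "ooo" → prefix "ooo" already present; 0 new (none)
  "odnddmmm" → prefix "od" already present; 6 new (n, d, d, m, m, m)
Total nodes = 4 + 6 + 2 + 5 + 5 + 3 + 0 + 1 + 0 + 6 = 32

32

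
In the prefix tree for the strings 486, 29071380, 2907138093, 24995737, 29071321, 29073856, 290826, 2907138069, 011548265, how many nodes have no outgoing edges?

Leaves are exactly the stored words that no other stored word extends.
Those words: "011548265", "24995737", "29071321", "2907138069", "2907138093", "29073856", "290826", "486"
Leaf count: 8

8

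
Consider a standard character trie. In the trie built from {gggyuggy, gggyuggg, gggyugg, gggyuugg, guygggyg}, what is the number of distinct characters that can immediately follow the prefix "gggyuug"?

1

The children of the "gggyuug" node are the distinct next characters among strings starting with "gggyuug".
Characters that immediately follow "gggyuug" among the stored strings: {g}.
That node has 1 child edge.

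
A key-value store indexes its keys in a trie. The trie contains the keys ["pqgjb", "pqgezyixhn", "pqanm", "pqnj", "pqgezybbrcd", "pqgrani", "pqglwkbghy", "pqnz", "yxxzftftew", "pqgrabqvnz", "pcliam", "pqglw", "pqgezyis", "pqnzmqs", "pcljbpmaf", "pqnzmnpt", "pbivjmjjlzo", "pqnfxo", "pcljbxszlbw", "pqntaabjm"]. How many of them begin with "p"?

19

Filter for entries beginning with "p":
Words under "p": pbivjmjjlzo, pcliam, pcljbpmaf, pcljbxszlbw, pqanm, pqgezybbrcd, pqgezyis, pqgezyixhn, pqgjb, pqglw, pqglwkbghy, pqgrabqvnz, pqgrani, pqnfxo, pqnj, pqntaabjm, pqnz, pqnzmnpt, pqnzmqs
Count: 19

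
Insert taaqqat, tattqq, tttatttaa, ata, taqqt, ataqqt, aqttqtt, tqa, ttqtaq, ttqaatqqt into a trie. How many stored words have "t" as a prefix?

Traverse to the node for "t", then collect every word in that subtree.
Words under "t": taaqqat, taqqt, tattqq, tqa, ttqaatqqt, ttqtaq, tttatttaa
Count: 7

7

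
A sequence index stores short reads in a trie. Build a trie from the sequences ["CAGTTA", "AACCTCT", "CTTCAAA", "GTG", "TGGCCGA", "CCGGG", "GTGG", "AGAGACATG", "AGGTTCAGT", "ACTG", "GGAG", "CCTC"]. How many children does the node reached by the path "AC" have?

1

The children of the "AC" node are the distinct next characters among strings starting with "AC".
Distinct next characters after "AC": T.
That node has 1 child edge.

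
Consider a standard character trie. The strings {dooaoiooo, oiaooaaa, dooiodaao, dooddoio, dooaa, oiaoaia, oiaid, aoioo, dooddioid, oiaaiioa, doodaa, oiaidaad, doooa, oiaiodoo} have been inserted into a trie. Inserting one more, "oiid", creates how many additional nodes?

2

The longest prefix of "oiid" already in the trie is "oi" (length 2).
Each of the 2 remaining characters creates one node.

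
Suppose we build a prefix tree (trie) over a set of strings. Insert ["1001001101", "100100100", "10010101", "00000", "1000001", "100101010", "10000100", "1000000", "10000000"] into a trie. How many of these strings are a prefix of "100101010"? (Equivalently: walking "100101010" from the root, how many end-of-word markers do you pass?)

Walk "100101010" from the root; an end-of-word marker is hit whenever a stored word is a prefix of "100101010".
Prefixes of the query that are stored words: "10010101", "100101010"
Count: 2

2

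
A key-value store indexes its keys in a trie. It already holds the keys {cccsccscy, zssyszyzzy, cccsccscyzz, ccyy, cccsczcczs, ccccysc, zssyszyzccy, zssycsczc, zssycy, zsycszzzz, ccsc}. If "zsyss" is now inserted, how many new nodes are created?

Walking "zsyss" from the root, the first 3 characters ("zsy") follow existing edges; "s" is the first miss.
So 5 − 3 = 2 new nodes.

2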